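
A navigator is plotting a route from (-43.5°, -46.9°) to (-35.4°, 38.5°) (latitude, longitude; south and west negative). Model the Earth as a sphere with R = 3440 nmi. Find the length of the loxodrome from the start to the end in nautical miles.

3981 nmi

Rhumb course C = atan2(Δλ, Δψ) with Δψ = ln[tan(π/4+φ₂/2)/tan(π/4+φ₁/2)] = +0.1834, Δλ = +1.4905 → C = 82.98°
d = R·|Δφ| / |cos C| = 3440·0.14137 / 0.12215 = 3981 nmi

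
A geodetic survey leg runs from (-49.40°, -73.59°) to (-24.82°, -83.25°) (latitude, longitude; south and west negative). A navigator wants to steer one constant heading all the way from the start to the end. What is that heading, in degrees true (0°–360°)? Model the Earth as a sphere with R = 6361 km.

Δψ = ln[tan(π/4+φ₂/2)/tan(π/4+φ₁/2)] = +0.5471
Δλ = -0.1686 rad (taken the short way round)
course = atan2(Δλ, Δψ) = 342.87°

342.9°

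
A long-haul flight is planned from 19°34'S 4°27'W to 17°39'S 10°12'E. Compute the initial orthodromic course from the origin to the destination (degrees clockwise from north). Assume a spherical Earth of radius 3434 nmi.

N = sin Δλ·cos φ₂ = +0.2410;  D = cos φ₁ sin φ₂ − sin φ₁ cos φ₂ cos Δλ = +0.0231
initial course = atan2(N, D) = 84.53°

84.5°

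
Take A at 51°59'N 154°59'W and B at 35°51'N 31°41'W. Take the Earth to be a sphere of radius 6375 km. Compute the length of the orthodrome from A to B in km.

8813 km

cos σ = sin φ₁ sin φ₂ + cos φ₁ cos φ₂ cos Δλ
      = sin(51.98°)sin(35.85°) + cos(51.98°)cos(35.85°)cos(123.30°) = 0.1873
σ = 79.203° → d = Rσ = 6375·1.38236 = 8813 km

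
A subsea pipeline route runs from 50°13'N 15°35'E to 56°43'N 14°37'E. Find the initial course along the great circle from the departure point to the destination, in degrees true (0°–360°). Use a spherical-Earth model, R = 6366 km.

θ = atan2( sin Δλ·cos φ₂ ,  cos φ₁ sin φ₂ − sin φ₁ cos φ₂ cos Δλ )
  = atan2(-0.0093, +0.1133) = 355.33°

355.3°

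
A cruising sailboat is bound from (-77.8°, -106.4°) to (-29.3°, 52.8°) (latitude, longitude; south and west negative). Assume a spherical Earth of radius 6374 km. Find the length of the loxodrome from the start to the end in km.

Δψ = ln[tan(π/4+φ₂/2)/tan(π/4+φ₁/2)] = +1.7009;  Δφ = +0.8465 rad,  Δλ = +2.7786 rad
q = Δφ/Δψ = 0.4977
d = R·√(Δφ² + q²Δλ²) = 6374·1.62132 = 10334 km

10334 km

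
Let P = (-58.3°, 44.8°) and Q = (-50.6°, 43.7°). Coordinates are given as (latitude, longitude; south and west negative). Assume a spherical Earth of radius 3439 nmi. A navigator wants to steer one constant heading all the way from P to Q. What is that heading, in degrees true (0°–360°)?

Meridional parts: M(φ₁)=-1.2591, M(φ₂)=-1.0271 → ΔM = +0.2320;  Δλ = -0.0192 rad
tan C = Δλ / ΔM = -0.0828 → C = 355.27°

355.3°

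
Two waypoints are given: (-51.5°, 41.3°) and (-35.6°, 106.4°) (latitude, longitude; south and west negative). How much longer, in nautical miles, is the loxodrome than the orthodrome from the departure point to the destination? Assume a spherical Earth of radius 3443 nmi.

Great circle: cos σ = sin φ₁ sin φ₂ + cos φ₁ cos φ₂ cos Δλ,  σ = 0.8384 rad → d_gc = 2886.4 nmi
Rhumb line: Δψ = +0.3864, q = Δφ/Δψ = 0.7182, d_rh = R√(Δφ²+q²Δλ²) = 2967.6 nmi
Excess = 2967.6 − 2886.4 = 81.2 ≈ 81 nmi

81 nmi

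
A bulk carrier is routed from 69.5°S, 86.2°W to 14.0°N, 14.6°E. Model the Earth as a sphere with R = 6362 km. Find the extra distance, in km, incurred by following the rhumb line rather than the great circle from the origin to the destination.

600 km

Great circle: cos σ = sin φ₁ sin φ₂ + cos φ₁ cos φ₂ cos Δλ,  σ = 1.8653 rad → d_gc = 11867.1 km
Rhumb line: Δψ = +1.9570, q = Δφ/Δψ = 0.7447, d_rh = R√(Δφ²+q²Δλ²) = 12467.3 km
Excess = 12467.3 − 11867.1 = 600.2 ≈ 600 km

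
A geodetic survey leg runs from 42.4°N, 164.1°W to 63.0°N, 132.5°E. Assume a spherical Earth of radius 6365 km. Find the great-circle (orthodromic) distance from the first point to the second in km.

Haversine: a = sin²(Δφ/2)+cos φ₁ cos φ₂ sin²(Δλ/2) = 0.12454;  σ = 2·atan2(√a,√(1−a))
σ = 41.330° → d = Rσ = 6365·0.72134 = 4591 km

4591 km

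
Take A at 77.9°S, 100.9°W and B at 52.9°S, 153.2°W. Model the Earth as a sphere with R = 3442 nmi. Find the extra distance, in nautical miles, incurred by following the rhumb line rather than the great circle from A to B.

Great circle: cos σ = sin φ₁ sin φ₂ + cos φ₁ cos φ₂ cos Δλ,  σ = 0.5410 rad → d_gc = 1862.2 nmi
Rhumb line: Δψ = +1.1525, q = Δφ/Δψ = 0.3786, d_rh = R√(Δφ²+q²Δλ²) = 1915.8 nmi
Excess = 1915.8 − 1862.2 = 53.6 ≈ 54 nmi

54 nmi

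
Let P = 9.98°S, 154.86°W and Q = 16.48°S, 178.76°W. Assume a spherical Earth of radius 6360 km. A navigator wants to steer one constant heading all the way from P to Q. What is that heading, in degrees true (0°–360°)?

254.4°

Meridional parts: M(φ₁)=-0.1751, M(φ₂)=-0.2917 → ΔM = -0.1166;  Δλ = -0.4171 rad
tan C = Δλ / ΔM = +3.5772 → C = 254.38°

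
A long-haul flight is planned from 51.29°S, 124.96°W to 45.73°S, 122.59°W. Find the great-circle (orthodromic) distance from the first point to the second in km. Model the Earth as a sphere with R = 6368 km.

cos σ = sin φ₁ sin φ₂ + cos φ₁ cos φ₂ cos Δλ
      = sin(-51.29°)sin(-45.73°) + cos(-51.29°)cos(-45.73°)cos(2.37°) = 0.9949
σ = 5.777° → d = Rσ = 6368·0.10082 = 642 km

642 km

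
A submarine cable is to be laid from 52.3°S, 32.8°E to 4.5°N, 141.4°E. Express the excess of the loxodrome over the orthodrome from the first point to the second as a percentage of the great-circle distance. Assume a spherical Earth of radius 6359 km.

4.2%

Great circle: σ = 1.8302 rad → d_gc = Rσ = 11638.4 km
Rhumb: Δφ = +0.9913, Δλ = +1.8954, Δψ = +1.1533, q = Δφ/Δψ = 0.8596 → d_rh = R√(Δφ²+q²Δλ²) = 12127.5 km
Excess = (12127.5 − 11638.4) / 11638.4 = 489.1 / 11638.4 = 4.20% ≈ 4.2%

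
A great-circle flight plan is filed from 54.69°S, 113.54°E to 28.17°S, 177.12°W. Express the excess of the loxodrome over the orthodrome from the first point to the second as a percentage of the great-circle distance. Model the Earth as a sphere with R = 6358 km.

Great circle: σ = 0.9703 rad → d_gc = Rσ = 6169.4 km
Rhumb: Δφ = +0.4629, Δλ = +1.2102, Δψ = +0.6321, q = Δφ/Δψ = 0.7323 → d_rh = R√(Δφ²+q²Δλ²) = 6356.8 km
Excess = (6356.8 − 6169.4) / 6169.4 = 187.4 / 6169.4 = 3.04% ≈ 3.0%

3.0%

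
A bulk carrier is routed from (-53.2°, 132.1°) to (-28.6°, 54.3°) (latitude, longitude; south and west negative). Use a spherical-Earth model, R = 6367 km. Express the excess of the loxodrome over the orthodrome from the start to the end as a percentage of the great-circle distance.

Great circle: σ = 1.0536 rad → d_gc = Rσ = 6708.3 km
Rhumb: Δφ = +0.4294, Δλ = -1.3579, Δψ = +0.5794, q = Δφ/Δψ = 0.7411 → d_rh = R√(Δφ²+q²Δλ²) = 6965.8 km
Excess = (6965.8 − 6708.3) / 6708.3 = 257.5 / 6708.3 = 3.84% ≈ 3.8%

3.8%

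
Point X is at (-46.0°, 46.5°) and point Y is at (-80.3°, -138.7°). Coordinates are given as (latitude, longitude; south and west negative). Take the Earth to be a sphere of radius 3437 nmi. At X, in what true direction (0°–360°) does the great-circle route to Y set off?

178.9°

θ = atan2( sin Δλ·cos φ₂ ,  cos φ₁ sin φ₂ − sin φ₁ cos φ₂ cos Δλ )
  = atan2(+0.0153, -0.8054) = 178.91°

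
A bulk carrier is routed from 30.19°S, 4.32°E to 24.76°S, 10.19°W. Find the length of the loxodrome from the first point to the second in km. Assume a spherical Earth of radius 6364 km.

1551 km

Δψ = ln[tan(π/4+φ₂/2)/tan(π/4+φ₁/2)] = +0.1069;  Δφ = +0.0948 rad,  Δλ = -0.2532 rad
q = Δφ/Δψ = 0.8867
d = R·√(Δφ² + q²Δλ²) = 6364·0.24373 = 1551 km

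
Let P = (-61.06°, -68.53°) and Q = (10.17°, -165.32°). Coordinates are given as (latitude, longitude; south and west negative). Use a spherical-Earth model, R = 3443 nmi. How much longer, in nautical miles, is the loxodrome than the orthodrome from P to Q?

Great circle: cos σ = sin φ₁ sin φ₂ + cos φ₁ cos φ₂ cos Δλ,  σ = 1.7832 rad → d_gc = 6139.6 nmi
Rhumb line: Δψ = +1.5330, q = Δφ/Δψ = 0.8110, d_rh = R√(Δφ²+q²Δλ²) = 6369.4 nmi
Excess = 6369.4 − 6139.6 = 229.8 ≈ 230 nmi

230 nmi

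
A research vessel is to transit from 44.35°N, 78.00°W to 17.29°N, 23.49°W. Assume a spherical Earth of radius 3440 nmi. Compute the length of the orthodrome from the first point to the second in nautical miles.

3172 nmi

cos σ = sin φ₁ sin φ₂ + cos φ₁ cos φ₂ cos Δλ
      = sin(44.35°)sin(17.29°) + cos(44.35°)cos(17.29°)cos(54.51°) = 0.6042
σ = 52.832° → d = Rσ = 3440·0.92210 = 3172 nmi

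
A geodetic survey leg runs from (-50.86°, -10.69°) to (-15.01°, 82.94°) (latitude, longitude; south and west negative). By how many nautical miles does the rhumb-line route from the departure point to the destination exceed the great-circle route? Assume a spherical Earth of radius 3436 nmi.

Great circle: cos σ = sin φ₁ sin φ₂ + cos φ₁ cos φ₂ cos Δλ,  σ = 1.4078 rad → d_gc = 4837.2 nmi
Rhumb line: Δψ = +0.7692, q = Δφ/Δψ = 0.8134, d_rh = R√(Δφ²+q²Δλ²) = 5048.0 nmi
Excess = 5048.0 − 4837.2 = 210.8 ≈ 211 nmi

211 nmi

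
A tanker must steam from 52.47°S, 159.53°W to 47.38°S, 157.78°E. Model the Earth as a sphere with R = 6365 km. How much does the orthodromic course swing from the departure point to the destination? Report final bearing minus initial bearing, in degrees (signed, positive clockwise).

Initial bearing θ₁ = atan2(sin Δλ cos φ₂, cos φ₁ sin φ₂ − sin φ₁ cos φ₂ cos Δλ) = 263.35°
Final bearing θ₂ = (initial bearing from the destination back to the start) + 180° = 296.67°
Δθ = θ₂ − θ₁ = +33.3°

+33.3°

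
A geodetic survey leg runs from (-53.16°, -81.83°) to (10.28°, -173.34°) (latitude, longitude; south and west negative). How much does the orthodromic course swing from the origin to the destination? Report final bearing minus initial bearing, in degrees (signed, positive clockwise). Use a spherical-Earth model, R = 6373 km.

At departure: θ₁ = atan2(sin Δλ cos φ₂, cos φ₁ sin φ₂ − sin φ₁ cos φ₂ cos Δλ) = 275.01°
At arrival: θ₂ = atan2(sin Δλ cos φ₁, −cos φ₂ sin φ₁ + sin φ₂ cos φ₁ cos Δλ) = 322.62°
Δθ = θ₂ − θ₁ = +47.6°

+47.6°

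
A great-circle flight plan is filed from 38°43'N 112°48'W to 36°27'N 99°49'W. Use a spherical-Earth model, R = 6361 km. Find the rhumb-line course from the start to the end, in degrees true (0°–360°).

102.4°

Δψ = ln[tan(π/4+φ₂/2)/tan(π/4+φ₁/2)] = -0.0499
Δλ = +0.2266 rad (taken the short way round)
course = atan2(Δλ, Δψ) = 102.43°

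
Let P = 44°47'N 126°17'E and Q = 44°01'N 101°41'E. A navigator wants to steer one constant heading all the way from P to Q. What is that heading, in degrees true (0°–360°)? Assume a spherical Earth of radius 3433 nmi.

Δψ = ln[tan(π/4+φ₂/2)/tan(π/4+φ₁/2)] = -0.0187
Δλ = -0.4294 rad (taken the short way round)
course = atan2(Δλ, Δψ) = 267.50°

267.5°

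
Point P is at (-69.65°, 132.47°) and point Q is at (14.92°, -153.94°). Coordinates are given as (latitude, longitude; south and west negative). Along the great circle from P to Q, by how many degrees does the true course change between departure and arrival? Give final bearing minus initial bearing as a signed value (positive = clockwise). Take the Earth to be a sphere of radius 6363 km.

-49.9°

At departure: θ₁ = atan2(sin Δλ cos φ₂, cos φ₁ sin φ₂ − sin φ₁ cos φ₂ cos Δλ) = 69.56°
At arrival: θ₂ = atan2(sin Δλ cos φ₁, −cos φ₂ sin φ₁ + sin φ₂ cos φ₁ cos Δλ) = 19.71°
Δθ = θ₂ − θ₁ = -49.9°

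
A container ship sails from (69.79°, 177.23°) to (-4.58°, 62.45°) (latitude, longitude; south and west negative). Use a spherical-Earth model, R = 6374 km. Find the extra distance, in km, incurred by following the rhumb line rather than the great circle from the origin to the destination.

Great circle: cos σ = sin φ₁ sin φ₂ + cos φ₁ cos φ₂ cos Δλ,  σ = 1.7919 rad → d_gc = 11421.3 km
Rhumb line: Δψ = -1.8048, q = Δφ/Δψ = 0.7192, d_rh = R√(Δφ²+q²Δλ²) = 12360.7 km
Excess = 12360.7 − 11421.3 = 939.4 ≈ 939 km

939 km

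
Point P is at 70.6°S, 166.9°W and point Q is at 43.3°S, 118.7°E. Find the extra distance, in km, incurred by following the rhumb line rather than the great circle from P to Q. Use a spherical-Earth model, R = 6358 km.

266 km

Great circle: cos σ = sin φ₁ sin φ₂ + cos φ₁ cos φ₂ cos Δλ,  σ = 0.7786 rad → d_gc = 4950.43 km
Rhumb line: Δψ = +0.9265, q = Δφ/Δψ = 0.5143, d_rh = R√(Δφ²+q²Δλ²) = 5215.95 km
Excess = 5215.95 − 4950.43 = 265.52 ≈ 266 km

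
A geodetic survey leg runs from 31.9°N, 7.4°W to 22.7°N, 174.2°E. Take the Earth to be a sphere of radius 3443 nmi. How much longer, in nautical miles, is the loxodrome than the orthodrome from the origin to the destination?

Great circle: cos σ = sin φ₁ sin φ₂ + cos φ₁ cos φ₂ cos Δλ,  σ = 2.1883 rad → d_gc = 7534.2 nmi
Rhumb line: Δψ = -0.1810, q = Δφ/Δψ = 0.8872, d_rh = R√(Δφ²+q²Δλ²) = 9526.6 nmi
Excess = 9526.6 − 7534.2 = 1992.4 ≈ 1992 nmi

1992 nmi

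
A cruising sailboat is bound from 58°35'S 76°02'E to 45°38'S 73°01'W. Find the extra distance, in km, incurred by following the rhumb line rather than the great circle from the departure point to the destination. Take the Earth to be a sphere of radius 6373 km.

2105 km

Great circle: cos σ = sin φ₁ sin φ₂ + cos φ₁ cos φ₂ cos Δλ,  σ = 1.2687 rad → d_gc = 8085.7 km
Rhumb line: Δψ = +0.3714, q = Δφ/Δψ = 0.6085, d_rh = R√(Δφ²+q²Δλ²) = 10190.5 km
Excess = 10190.5 − 8085.7 = 2104.8 ≈ 2105 km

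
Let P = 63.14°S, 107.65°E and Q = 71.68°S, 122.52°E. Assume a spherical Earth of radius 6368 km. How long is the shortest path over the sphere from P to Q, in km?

cos σ = sin φ₁ sin φ₂ + cos φ₁ cos φ₂ cos Δλ
      = sin(-63.14°)sin(-71.68°) + cos(-63.14°)cos(-71.68°)cos(14.87°) = 0.9842
σ = 10.213° → d = Rσ = 6368·0.17824 = 1135 km

1135 km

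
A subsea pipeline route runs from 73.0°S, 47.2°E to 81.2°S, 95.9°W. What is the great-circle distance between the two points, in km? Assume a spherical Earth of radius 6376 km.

Haversine: a = sin²(Δφ/2)+cos φ₁ cos φ₂ sin²(Δλ/2) = 0.04536;  σ = 2·atan2(√a,√(1−a))
σ = 24.594° → d = Rσ = 6376·0.42925 = 2737 km

2737 km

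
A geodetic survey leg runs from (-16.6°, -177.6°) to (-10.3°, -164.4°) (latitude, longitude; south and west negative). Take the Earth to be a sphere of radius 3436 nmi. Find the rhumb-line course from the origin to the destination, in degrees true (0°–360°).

63.8°

Δψ = ln[tan(π/4+φ₂/2)/tan(π/4+φ₁/2)] = +0.1131
Δλ = +0.2304 rad (taken the short way round)
course = atan2(Δλ, Δψ) = 63.85°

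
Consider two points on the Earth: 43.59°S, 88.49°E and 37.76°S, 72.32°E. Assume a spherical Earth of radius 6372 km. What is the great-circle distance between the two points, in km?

cos σ = sin φ₁ sin φ₂ + cos φ₁ cos φ₂ cos Δλ
      = sin(-43.59°)sin(-37.76°) + cos(-43.59°)cos(-37.76°)cos(-16.17°) = 0.9722
σ = 13.548° → d = Rσ = 6372·0.23645 = 1507 km

1507 km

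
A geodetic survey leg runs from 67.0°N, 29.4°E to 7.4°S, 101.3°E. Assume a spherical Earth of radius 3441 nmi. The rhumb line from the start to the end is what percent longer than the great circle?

2.4%

Great circle: σ = 1.5690 rad → d_gc = Rσ = 5398.8 nmi
Rhumb: Δφ = -1.2985, Δλ = +1.2549, Δψ = -1.7218, q = Δφ/Δψ = 0.7542 → d_rh = R√(Δφ²+q²Δλ²) = 5529.0 nmi
Excess = (5529.0 − 5398.8) / 5398.8 = 130.2 / 5398.8 = 2.41% ≈ 2.4%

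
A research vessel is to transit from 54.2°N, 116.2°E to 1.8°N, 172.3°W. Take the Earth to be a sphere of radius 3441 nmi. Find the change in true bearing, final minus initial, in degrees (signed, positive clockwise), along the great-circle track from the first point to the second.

At departure: θ₁ = atan2(sin Δλ cos φ₂, cos φ₁ sin φ₂ − sin φ₁ cos φ₂ cos Δλ) = 104.14°
At arrival: θ₂ = atan2(sin Δλ cos φ₁, −cos φ₂ sin φ₁ + sin φ₂ cos φ₁ cos Δλ) = 145.42°
Δθ = θ₂ − θ₁ = +41.3°

+41.3°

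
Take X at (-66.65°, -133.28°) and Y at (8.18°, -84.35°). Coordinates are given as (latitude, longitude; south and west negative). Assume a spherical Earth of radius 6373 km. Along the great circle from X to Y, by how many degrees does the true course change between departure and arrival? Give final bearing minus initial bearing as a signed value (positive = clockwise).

Initial bearing θ₁ = atan2(sin Δλ cos φ₂, cos φ₁ sin φ₂ − sin φ₁ cos φ₂ cos Δλ) = 48.79°
Final bearing θ₂ = (initial bearing from the destination back to the start) + 180° = 17.53°
Δθ = θ₂ − θ₁ = -31.3°

-31.3°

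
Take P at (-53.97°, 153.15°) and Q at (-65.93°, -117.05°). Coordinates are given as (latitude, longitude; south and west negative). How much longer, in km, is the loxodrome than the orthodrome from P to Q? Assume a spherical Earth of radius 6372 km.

Great circle: cos σ = sin φ₁ sin φ₂ + cos φ₁ cos φ₂ cos Δλ,  σ = 0.7389 rad → d_gc = 4708.1 km
Rhumb line: Δψ = -0.4223, q = Δφ/Δψ = 0.4943, d_rh = R√(Δφ²+q²Δλ²) = 5113.0 km
Excess = 5113.0 − 4708.1 = 404.9 ≈ 405 km

405 km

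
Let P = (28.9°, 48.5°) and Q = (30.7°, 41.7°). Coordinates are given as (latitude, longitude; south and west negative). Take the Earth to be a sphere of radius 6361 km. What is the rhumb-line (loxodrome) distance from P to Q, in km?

685 km

Rhumb course C = atan2(Δλ, Δψ) with Δψ = ln[tan(π/4+φ₂/2)/tan(π/4+φ₁/2)] = +0.0362, Δλ = -0.1187 → C = 286.97°
d = R·|Δφ| / |cos C| = 6361·0.03142 / 0.29179 = 685 km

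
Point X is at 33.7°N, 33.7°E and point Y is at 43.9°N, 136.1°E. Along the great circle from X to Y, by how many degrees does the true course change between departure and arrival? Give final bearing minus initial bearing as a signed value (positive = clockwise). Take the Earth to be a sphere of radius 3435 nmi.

+76.1°

Initial bearing θ₁ = atan2(sin Δλ cos φ₂, cos φ₁ sin φ₂ − sin φ₁ cos φ₂ cos Δλ) = 46.72°
Final bearing θ₂ = (initial bearing from the destination back to the start) + 180° = 122.80°
Δθ = θ₂ − θ₁ = +76.1°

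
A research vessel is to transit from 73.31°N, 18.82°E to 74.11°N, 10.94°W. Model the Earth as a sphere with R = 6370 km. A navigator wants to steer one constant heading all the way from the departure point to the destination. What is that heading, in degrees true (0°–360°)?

275.5°

Δψ = ln[tan(π/4+φ₂/2)/tan(π/4+φ₁/2)] = +0.0498
Δλ = -0.5194 rad (taken the short way round)
course = atan2(Δλ, Δψ) = 275.48°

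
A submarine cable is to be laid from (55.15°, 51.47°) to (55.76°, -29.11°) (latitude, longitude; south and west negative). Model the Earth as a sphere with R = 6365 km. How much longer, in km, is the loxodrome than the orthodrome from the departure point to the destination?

Great circle: cos σ = sin φ₁ sin φ₂ + cos φ₁ cos φ₂ cos Δλ,  σ = 0.7509 rad → d_gc = 4779.8 km
Rhumb line: Δψ = +0.0188, q = Δφ/Δψ = 0.5670, d_rh = R√(Δφ²+q²Δλ²) = 5076.4 km
Excess = 5076.4 − 4779.8 = 296.6 ≈ 297 km

297 km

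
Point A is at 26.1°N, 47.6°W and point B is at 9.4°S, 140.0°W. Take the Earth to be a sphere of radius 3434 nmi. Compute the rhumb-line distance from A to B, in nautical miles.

5792 nmi

Rhumb course C = atan2(Δλ, Δψ) with Δψ = ln[tan(π/4+φ₂/2)/tan(π/4+φ₁/2)] = -0.6370, Δλ = -1.6127 → C = 248.45°
d = R·|Δφ| / |cos C| = 3434·0.61959 / 0.36735 = 5792 nmi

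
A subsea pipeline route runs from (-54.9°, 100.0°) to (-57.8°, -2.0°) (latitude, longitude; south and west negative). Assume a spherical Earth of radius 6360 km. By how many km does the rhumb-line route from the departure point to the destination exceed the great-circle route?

611 km

Great circle: cos σ = sin φ₁ sin φ₂ + cos φ₁ cos φ₂ cos Δλ,  σ = 0.8910 rad → d_gc = 5666.98 km
Rhumb line: Δψ = -0.0914, q = Δφ/Δψ = 0.5538, d_rh = R√(Δφ²+q²Δλ²) = 6278.46 km
Excess = 6278.46 − 5666.98 = 611.48 ≈ 611 km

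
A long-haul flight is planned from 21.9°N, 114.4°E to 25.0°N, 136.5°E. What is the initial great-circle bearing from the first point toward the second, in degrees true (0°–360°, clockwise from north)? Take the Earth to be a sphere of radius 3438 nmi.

77.0°

N = sin Δλ·cos φ₂ = +0.3410;  D = cos φ₁ sin φ₂ − sin φ₁ cos φ₂ cos Δλ = +0.0789
initial course = atan2(N, D) = 76.97°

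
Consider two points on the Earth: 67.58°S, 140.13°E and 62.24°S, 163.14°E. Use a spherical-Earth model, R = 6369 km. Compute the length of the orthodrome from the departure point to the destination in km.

1226 km

Haversine: a = sin²(Δφ/2)+cos φ₁ cos φ₂ sin²(Δλ/2) = 0.00924;  σ = 2·atan2(√a,√(1−a))
σ = 11.030° → d = Rσ = 6369·0.19251 = 1226 km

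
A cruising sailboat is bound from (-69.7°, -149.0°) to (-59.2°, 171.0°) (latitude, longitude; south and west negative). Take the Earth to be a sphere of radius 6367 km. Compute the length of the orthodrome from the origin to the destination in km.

cos σ = sin φ₁ sin φ₂ + cos φ₁ cos φ₂ cos Δλ
      = sin(-69.70°)sin(-59.20°) + cos(-69.70°)cos(-59.20°)cos(-40.00°) = 0.9417
σ = 19.662° → d = Rσ = 6367·0.34317 = 2185 km

2185 km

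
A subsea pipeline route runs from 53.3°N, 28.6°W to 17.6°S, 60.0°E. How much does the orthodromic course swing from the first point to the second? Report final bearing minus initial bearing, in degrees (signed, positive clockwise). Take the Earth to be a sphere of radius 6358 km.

+40.3°

Initial bearing θ₁ = atan2(sin Δλ cos φ₂, cos φ₁ sin φ₂ − sin φ₁ cos φ₂ cos Δλ) = 101.82°
Final bearing θ₂ = (initial bearing from the destination back to the start) + 180° = 142.14°
Δθ = θ₂ − θ₁ = +40.3°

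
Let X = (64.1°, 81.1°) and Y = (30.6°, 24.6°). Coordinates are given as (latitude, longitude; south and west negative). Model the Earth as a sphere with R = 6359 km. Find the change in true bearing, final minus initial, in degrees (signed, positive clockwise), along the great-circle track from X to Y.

-44.9°

Initial bearing θ₁ = atan2(sin Δλ cos φ₂, cos φ₁ sin φ₂ − sin φ₁ cos φ₂ cos Δλ) = 254.06°
Final bearing θ₂ = (initial bearing from the destination back to the start) + 180° = 209.21°
Δθ = θ₂ − θ₁ = -44.9°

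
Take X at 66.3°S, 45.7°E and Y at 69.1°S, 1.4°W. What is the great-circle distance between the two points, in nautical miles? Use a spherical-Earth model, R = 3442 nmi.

1059 nmi

cos σ = sin φ₁ sin φ₂ + cos φ₁ cos φ₂ cos Δλ
      = sin(-66.30°)sin(-69.10°) + cos(-66.30°)cos(-69.10°)cos(-47.10°) = 0.9530
σ = 17.631° → d = Rσ = 3442·0.30773 = 1059 nmi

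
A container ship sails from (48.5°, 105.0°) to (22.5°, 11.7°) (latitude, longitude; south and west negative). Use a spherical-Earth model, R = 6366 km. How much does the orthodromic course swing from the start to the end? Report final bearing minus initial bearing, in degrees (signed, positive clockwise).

At departure: θ₁ = atan2(sin Δλ cos φ₂, cos φ₁ sin φ₂ − sin φ₁ cos φ₂ cos Δλ) = 287.65°
At arrival: θ₂ = atan2(sin Δλ cos φ₁, −cos φ₂ sin φ₁ + sin φ₂ cos φ₁ cos Δλ) = 223.12°
Δθ = θ₂ − θ₁ = -64.5°

-64.5°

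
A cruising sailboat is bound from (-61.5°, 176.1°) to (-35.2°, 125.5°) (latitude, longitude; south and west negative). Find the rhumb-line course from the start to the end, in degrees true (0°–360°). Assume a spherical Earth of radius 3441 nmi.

Meridional parts: M(φ₁)=-1.3705, M(φ₂)=-0.6571 → ΔM = +0.7134;  Δλ = -0.8831 rad
tan C = Δλ / ΔM = -1.2378 → C = 308.93°

308.9°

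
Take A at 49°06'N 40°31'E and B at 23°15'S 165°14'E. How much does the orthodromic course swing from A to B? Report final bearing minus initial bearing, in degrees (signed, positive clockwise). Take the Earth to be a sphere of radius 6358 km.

Initial bearing θ₁ = atan2(sin Δλ cos φ₂, cos φ₁ sin φ₂ − sin φ₁ cos φ₂ cos Δλ) = 79.71°
Final bearing θ₂ = (initial bearing from the destination back to the start) + 180° = 135.48°
Δθ = θ₂ − θ₁ = +55.8°

+55.8°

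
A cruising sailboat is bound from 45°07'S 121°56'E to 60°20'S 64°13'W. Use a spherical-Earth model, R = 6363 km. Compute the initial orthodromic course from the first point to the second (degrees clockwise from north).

176.8°

N = sin Δλ·cos φ₂ = +0.0530;  D = cos φ₁ sin φ₂ − sin φ₁ cos φ₂ cos Δλ = -0.9618
initial course = atan2(N, D) = 176.84°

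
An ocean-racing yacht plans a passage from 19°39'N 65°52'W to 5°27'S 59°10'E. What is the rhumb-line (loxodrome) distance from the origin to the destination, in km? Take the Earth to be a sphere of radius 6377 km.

13977 km

Rhumb course C = atan2(Δλ, Δψ) with Δψ = ln[tan(π/4+φ₂/2)/tan(π/4+φ₁/2)] = -0.4451, Δλ = +2.1822 → C = 101.53°
d = R·|Δφ| / |cos C| = 6377·0.43808 / 0.19987 = 13977 km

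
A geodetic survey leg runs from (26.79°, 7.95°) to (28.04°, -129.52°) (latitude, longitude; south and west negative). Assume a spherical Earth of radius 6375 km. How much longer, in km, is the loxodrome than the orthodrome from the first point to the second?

Great circle: cos σ = sin φ₁ sin φ₂ + cos φ₁ cos φ₂ cos Δλ,  σ = 1.9484 rad → d_gc = 12421.3 km
Rhumb line: Δψ = +0.0246, q = Δφ/Δψ = 0.8877, d_rh = R√(Δφ²+q²Δλ²) = 13578.1 km
Excess = 13578.1 − 12421.3 = 1156.8 ≈ 1157 km

1157 km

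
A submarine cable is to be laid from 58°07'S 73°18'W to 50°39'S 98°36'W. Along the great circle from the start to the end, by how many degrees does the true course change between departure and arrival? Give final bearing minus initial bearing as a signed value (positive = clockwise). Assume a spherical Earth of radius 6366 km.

At departure: θ₁ = atan2(sin Δλ cos φ₂, cos φ₁ sin φ₂ − sin φ₁ cos φ₂ cos Δλ) = 286.12°
At arrival: θ₂ = atan2(sin Δλ cos φ₁, −cos φ₂ sin φ₁ + sin φ₂ cos φ₁ cos Δλ) = 306.84°
Δθ = θ₂ − θ₁ = +20.7°

+20.7°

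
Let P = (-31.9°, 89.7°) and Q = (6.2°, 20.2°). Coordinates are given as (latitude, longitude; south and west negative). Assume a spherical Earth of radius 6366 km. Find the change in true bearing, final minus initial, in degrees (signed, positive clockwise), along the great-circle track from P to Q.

+18.5°

Initial bearing θ₁ = atan2(sin Δλ cos φ₂, cos φ₁ sin φ₂ − sin φ₁ cos φ₂ cos Δλ) = 286.49°
Final bearing θ₂ = (initial bearing from the destination back to the start) + 180° = 305.03°
Δθ = θ₂ − θ₁ = +18.5°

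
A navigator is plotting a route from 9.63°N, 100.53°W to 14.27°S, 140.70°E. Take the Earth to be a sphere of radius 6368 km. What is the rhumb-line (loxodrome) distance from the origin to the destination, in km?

13360 km

Δψ = ln[tan(π/4+φ₂/2)/tan(π/4+φ₁/2)] = -0.4205;  Δφ = -0.4171 rad,  Δλ = -2.0729 rad
q = Δφ/Δψ = 0.9919
d = R·√(Δφ² + q²Δλ²) = 6368·2.09799 = 13360 km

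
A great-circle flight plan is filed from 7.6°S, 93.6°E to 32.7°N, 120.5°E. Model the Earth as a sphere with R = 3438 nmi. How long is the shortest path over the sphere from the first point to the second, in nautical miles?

2865 nmi

cos σ = sin φ₁ sin φ₂ + cos φ₁ cos φ₂ cos Δλ
      = sin(-7.60°)sin(32.70°) + cos(-7.60°)cos(32.70°)cos(26.90°) = 0.6724
σ = 47.746° → d = Rσ = 3438·0.83333 = 2865 nmi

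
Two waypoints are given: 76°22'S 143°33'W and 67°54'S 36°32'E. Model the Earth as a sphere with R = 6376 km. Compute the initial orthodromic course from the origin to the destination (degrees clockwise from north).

θ = atan2( sin Δλ·cos φ₂ ,  cos φ₁ sin φ₂ − sin φ₁ cos φ₂ cos Δλ )
  = atan2(-0.0005, -0.5840) = 180.05°

180.1°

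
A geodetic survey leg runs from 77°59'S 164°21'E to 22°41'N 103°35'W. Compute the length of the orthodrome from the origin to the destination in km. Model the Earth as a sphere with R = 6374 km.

cos σ = sin φ₁ sin φ₂ + cos φ₁ cos φ₂ cos Δλ
      = sin(-77.98°)sin(22.68°) + cos(-77.98°)cos(22.68°)cos(92.07°) = -0.3841
σ = 112.589° → d = Rσ = 6374·1.96504 = 12525 km

12525 km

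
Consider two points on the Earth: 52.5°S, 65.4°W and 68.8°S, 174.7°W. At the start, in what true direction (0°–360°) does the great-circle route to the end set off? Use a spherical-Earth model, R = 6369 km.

N = sin Δλ·cos φ₂ = -0.3413;  D = cos φ₁ sin φ₂ − sin φ₁ cos φ₂ cos Δλ = -0.6624
initial course = atan2(N, D) = 207.26°

207.3°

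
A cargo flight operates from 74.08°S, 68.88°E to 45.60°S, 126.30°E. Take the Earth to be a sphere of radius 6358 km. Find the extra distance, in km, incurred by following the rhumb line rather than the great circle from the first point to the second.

136 km

Great circle: cos σ = sin φ₁ sin φ₂ + cos φ₁ cos φ₂ cos Δλ,  σ = 0.6593 rad → d_gc = 4191.9 km
Rhumb line: Δψ = +1.0711, q = Δφ/Δψ = 0.4641, d_rh = R√(Δφ²+q²Δλ²) = 4328.1 km
Excess = 4328.1 − 4191.9 = 136.2 ≈ 136 km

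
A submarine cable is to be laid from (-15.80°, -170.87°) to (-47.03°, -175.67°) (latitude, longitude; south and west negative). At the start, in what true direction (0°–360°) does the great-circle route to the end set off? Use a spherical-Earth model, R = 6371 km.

186.3°

θ = atan2( sin Δλ·cos φ₂ ,  cos φ₁ sin φ₂ − sin φ₁ cos φ₂ cos Δλ )
  = atan2(-0.0570, -0.5191) = 186.27°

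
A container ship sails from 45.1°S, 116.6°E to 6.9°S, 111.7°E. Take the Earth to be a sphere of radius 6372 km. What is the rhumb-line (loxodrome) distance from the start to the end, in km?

4275 km

Δψ = ln[tan(π/4+φ₂/2)/tan(π/4+φ₁/2)] = +0.7631;  Δφ = +0.6667 rad,  Δλ = -0.0855 rad
q = Δφ/Δψ = 0.8737
d = R·√(Δφ² + q²Δλ²) = 6372·0.67089 = 4275 km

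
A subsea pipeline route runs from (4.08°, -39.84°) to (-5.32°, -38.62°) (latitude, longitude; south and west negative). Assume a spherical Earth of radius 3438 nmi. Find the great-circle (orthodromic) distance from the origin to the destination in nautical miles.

cos σ = sin φ₁ sin φ₂ + cos φ₁ cos φ₂ cos Δλ
      = sin(4.08°)sin(-5.32°) + cos(4.08°)cos(-5.32°)cos(1.22°) = 0.9863
σ = 9.479° → d = Rσ = 3438·0.16543 = 569 nmi

569 nmi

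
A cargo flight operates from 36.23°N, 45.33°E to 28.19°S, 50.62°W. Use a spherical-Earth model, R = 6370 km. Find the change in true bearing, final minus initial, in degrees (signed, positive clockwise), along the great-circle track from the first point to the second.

-10.5°

At departure: θ₁ = atan2(sin Δλ cos φ₂, cos φ₁ sin φ₂ − sin φ₁ cos φ₂ cos Δλ) = 249.54°
At arrival: θ₂ = atan2(sin Δλ cos φ₁, −cos φ₂ sin φ₁ + sin φ₂ cos φ₁ cos Δλ) = 239.03°
Δθ = θ₂ − θ₁ = -10.5°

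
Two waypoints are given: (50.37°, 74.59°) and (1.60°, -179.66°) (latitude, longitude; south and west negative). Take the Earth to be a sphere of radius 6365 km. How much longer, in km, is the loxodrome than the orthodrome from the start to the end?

470 km

Great circle: cos σ = sin φ₁ sin φ₂ + cos φ₁ cos φ₂ cos Δλ,  σ = 1.7229 rad → d_gc = 10966.5 km
Rhumb line: Δψ = -0.9928, q = Δφ/Δψ = 0.8573, d_rh = R√(Δφ²+q²Δλ²) = 11436.5 km
Excess = 11436.5 − 10966.5 = 470.0 ≈ 470 km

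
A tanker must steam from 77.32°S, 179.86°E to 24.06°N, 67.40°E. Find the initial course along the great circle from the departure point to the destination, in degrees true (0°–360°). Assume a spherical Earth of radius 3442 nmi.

253.4°

N = sin Δλ·cos φ₂ = -0.8439;  D = cos φ₁ sin φ₂ − sin φ₁ cos φ₂ cos Δλ = -0.2508
initial course = atan2(N, D) = 253.44°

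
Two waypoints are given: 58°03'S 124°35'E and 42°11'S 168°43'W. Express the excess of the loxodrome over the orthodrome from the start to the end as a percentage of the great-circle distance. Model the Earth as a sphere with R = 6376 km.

3.6%

Great circle: σ = 0.7599 rad → d_gc = Rσ = 4845.3 km
Rhumb: Δφ = +0.2769, Δλ = +1.1641, Δψ = +0.4373, q = Δφ/Δψ = 0.6332 → d_rh = R√(Δφ²+q²Δλ²) = 5020.8 km
Excess = (5020.8 − 4845.3) / 4845.3 = 175.5 / 4845.3 = 3.62% ≈ 3.6%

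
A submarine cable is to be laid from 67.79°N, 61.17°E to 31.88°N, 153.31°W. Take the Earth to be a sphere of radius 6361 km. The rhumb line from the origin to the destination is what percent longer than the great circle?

Great circle: σ = 1.3445 rad → d_gc = Rσ = 8552.4 km
Rhumb: Δφ = -0.6267, Δλ = +2.5398, Δψ = -1.0406, q = Δφ/Δψ = 0.6023 → d_rh = R√(Δφ²+q²Δλ²) = 10515.2 km
Excess = (10515.2 − 8552.4) / 8552.4 = 1962.8 / 8552.4 = 22.9503% ≈ 23.0%

23.0%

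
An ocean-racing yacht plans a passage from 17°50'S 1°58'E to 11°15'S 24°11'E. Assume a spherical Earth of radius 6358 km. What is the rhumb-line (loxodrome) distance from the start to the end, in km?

2494 km

Rhumb course C = atan2(Δλ, Δψ) with Δψ = ln[tan(π/4+φ₂/2)/tan(π/4+φ₁/2)] = +0.1188, Δλ = +0.3878 → C = 72.97°
d = R·|Δφ| / |cos C| = 6358·0.11490 / 0.29289 = 2494 km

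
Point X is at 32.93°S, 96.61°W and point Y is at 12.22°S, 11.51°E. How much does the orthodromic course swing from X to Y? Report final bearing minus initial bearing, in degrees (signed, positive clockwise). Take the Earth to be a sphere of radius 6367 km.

At departure: θ₁ = atan2(sin Δλ cos φ₂, cos φ₁ sin φ₂ − sin φ₁ cos φ₂ cos Δλ) = 110.26°
At arrival: θ₂ = atan2(sin Δλ cos φ₁, −cos φ₂ sin φ₁ + sin φ₂ cos φ₁ cos Δλ) = 53.67°
Δθ = θ₂ − θ₁ = -56.6°

-56.6°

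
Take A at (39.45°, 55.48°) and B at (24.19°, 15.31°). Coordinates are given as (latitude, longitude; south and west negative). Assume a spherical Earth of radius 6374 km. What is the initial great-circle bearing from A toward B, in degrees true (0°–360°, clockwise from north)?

θ = atan2( sin Δλ·cos φ₂ ,  cos φ₁ sin φ₂ − sin φ₁ cos φ₂ cos Δλ )
  = atan2(-0.5884, -0.1265) = 257.87°

257.9°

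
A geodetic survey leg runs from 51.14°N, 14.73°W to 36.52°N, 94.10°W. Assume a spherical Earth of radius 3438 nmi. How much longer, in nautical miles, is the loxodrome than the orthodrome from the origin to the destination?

148 nmi

Great circle: cos σ = sin φ₁ sin φ₂ + cos φ₁ cos φ₂ cos Δλ,  σ = 0.9807 rad → d_gc = 3371.8 nmi
Rhumb line: Δψ = -0.3565, q = Δφ/Δψ = 0.7158, d_rh = R√(Δφ²+q²Δλ²) = 3520.1 nmi
Excess = 3520.1 − 3371.8 = 148.3 ≈ 148 nmi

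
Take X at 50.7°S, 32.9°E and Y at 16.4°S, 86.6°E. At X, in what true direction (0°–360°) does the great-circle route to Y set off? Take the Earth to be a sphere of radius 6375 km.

71.4°

θ = atan2( sin Δλ·cos φ₂ ,  cos φ₁ sin φ₂ − sin φ₁ cos φ₂ cos Δλ )
  = atan2(+0.7731, +0.2607) = 71.37°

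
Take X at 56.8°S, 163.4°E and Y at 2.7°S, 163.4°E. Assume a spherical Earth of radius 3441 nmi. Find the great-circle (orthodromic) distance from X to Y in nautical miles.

3249 nmi

Haversine: a = sin²(Δφ/2)+cos φ₁ cos φ₂ sin²(Δλ/2) = 0.20681;  σ = 2·atan2(√a,√(1−a))
σ = 54.100° → d = Rσ = 3441·0.94422 = 3249 nmi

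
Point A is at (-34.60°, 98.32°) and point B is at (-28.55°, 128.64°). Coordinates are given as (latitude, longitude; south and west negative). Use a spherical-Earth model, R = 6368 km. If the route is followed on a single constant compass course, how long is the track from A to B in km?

Rhumb course C = atan2(Δλ, Δψ) with Δψ = ln[tan(π/4+φ₂/2)/tan(π/4+φ₁/2)] = +0.1240, Δλ = +0.5292 → C = 76.81°
d = R·|Δφ| / |cos C| = 6368·0.10559 / 0.22822 = 2946 km

2946 km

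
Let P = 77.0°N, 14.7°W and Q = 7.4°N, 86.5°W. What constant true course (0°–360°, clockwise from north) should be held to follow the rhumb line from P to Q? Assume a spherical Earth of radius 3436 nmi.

Meridional parts: M(φ₁)=+2.1721, M(φ₂)=+0.1295 → ΔM = -2.0426;  Δλ = -1.2531 rad
tan C = Δλ / ΔM = +0.6135 → C = 211.53°

211.5°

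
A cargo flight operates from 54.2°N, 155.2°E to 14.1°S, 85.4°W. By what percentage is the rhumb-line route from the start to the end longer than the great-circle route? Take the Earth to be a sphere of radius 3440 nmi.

Great circle: σ = 2.0670 rad → d_gc = Rσ = 7110.5 nmi
Rhumb: Δφ = -1.1921, Δλ = +2.0839, Δψ = -1.3787, q = Δφ/Δψ = 0.8646 → d_rh = R√(Δφ²+q²Δλ²) = 7431.8 nmi
Excess = (7431.8 − 7110.5) / 7110.5 = 321.3 / 7110.5 = 4.52% ≈ 4.5%

4.5%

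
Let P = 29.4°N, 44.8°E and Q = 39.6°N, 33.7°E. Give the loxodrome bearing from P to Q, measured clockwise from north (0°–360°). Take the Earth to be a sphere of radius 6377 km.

318.2°

Meridional parts: M(φ₁)=+0.5373, M(φ₂)=+0.7538 → ΔM = +0.2166;  Δλ = -0.1937 rad
tan C = Δλ / ΔM = -0.8945 → C = 318.19°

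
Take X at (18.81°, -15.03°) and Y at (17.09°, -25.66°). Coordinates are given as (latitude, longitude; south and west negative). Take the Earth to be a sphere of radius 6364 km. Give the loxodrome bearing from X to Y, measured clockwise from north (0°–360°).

260.3°

Δψ = ln[tan(π/4+φ₂/2)/tan(π/4+φ₁/2)] = -0.0316
Δλ = -0.1855 rad (taken the short way round)
course = atan2(Δλ, Δψ) = 260.35°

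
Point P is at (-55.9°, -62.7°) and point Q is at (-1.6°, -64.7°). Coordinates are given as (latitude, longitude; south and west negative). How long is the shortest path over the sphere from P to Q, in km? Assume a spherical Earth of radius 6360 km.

Haversine: a = sin²(Δφ/2)+cos φ₁ cos φ₂ sin²(Δλ/2) = 0.20840;  σ = 2·atan2(√a,√(1−a))
σ = 54.324° → d = Rσ = 6360·0.94813 = 6030 km

6030 km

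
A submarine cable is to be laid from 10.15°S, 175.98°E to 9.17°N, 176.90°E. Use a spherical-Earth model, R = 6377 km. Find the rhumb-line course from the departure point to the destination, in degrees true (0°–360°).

2.7°

Meridional parts: M(φ₁)=-0.1781, M(φ₂)=+0.1607 → ΔM = +0.3388;  Δλ = +0.0161 rad
tan C = Δλ / ΔM = +0.0474 → C = 2.71°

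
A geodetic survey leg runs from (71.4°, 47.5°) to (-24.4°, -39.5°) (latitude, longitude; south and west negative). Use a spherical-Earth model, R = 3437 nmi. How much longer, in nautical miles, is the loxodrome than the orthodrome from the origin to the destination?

Great circle: cos σ = sin φ₁ sin φ₂ + cos φ₁ cos φ₂ cos Δλ,  σ = 1.9566 rad → d_gc = 6724.9 nmi
Rhumb line: Δψ = -2.2487, q = Δφ/Δψ = 0.7435, d_rh = R√(Δφ²+q²Δλ²) = 6934.2 nmi
Excess = 6934.2 − 6724.9 = 209.3 ≈ 209 nmi

209 nmi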